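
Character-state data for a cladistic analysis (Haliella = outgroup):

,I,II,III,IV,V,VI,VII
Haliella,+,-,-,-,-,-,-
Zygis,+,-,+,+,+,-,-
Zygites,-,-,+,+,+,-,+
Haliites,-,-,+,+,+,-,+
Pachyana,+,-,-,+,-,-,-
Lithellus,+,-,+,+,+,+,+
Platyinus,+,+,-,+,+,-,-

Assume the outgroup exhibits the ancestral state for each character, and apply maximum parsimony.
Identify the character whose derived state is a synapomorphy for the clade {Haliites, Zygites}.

Character polarity is set by the outgroup: the derived state is whichever differs from the outgroup's state, so for I the derived state is '-', and for the remaining characters it is '+'.
I (derived state '-') is shared by Haliites and Zygites — a synapomorphy uniting that clade.
II: derived state '+' in Platyinus only — an autapomorphy, so it tells us nothing about relationships among taxa.
III (derived state '+') is shared by Haliites, Lithellus, Zygis, and Zygites — a synapomorphy uniting that clade.
All ingroup taxa share the derived state '+' for IV; it defines the ingroup but does not resolve relationships within it.
V (derived state '+') is shared by Haliites, Lithellus, Platyinus, Zygis, and Zygites — a synapomorphy uniting that clade.
VI (derived state '+') is unique to Lithellus (autapomorphy; uninformative for grouping).
Only Haliites, Lithellus, and Zygites show the derived state '+' for VII, supporting them as a clade.
Most parsimonious ingroup topology: (((Zygis,((Zygites,Haliites),Lithellus)),Platyinus),Pachyana).
The clade {Haliites, Zygites} is supported by I: its derived state '-' occurs in exactly those taxa and in no other taxon (including the outgroup).

I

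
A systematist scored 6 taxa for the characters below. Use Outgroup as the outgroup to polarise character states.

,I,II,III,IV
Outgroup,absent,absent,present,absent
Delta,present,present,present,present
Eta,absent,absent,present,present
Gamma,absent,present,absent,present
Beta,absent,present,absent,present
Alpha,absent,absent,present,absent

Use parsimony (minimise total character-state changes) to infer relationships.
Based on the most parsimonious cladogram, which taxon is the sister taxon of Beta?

Character polarity is set by the outgroup: the derived state is whichever differs from the outgroup's state, so for III the derived state is 'absent', and for the remaining characters it is 'present'.
I (derived state 'present') is unique to Delta (autapomorphy; uninformative for grouping).
II (derived state 'present') is shared by Beta, Delta, and Gamma — a synapomorphy uniting that clade.
Only Beta and Gamma show the derived state 'absent' for III, supporting them as a clade.
IV (derived state 'present') is shared by Beta, Delta, Eta, and Gamma — a synapomorphy uniting that clade.
Most parsimonious ingroup topology: (((Delta,(Gamma,Beta)),Eta),Alpha).
Beta and Gamma form a cherry on this tree, so they are sister taxa.

Gamma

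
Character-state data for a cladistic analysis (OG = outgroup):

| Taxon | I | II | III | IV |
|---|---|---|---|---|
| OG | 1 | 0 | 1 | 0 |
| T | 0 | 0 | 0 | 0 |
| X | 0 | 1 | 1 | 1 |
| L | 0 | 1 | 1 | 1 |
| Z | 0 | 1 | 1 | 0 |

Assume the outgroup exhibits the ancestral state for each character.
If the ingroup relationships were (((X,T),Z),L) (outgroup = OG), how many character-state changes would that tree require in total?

Map each character onto (((X,T),Z),L) (rooted by OG) and count the minimum state changes it requires (Fitch parsimony):
I: 1; II: 2; III: 1; IV: 2.
Total tree length = 6.

6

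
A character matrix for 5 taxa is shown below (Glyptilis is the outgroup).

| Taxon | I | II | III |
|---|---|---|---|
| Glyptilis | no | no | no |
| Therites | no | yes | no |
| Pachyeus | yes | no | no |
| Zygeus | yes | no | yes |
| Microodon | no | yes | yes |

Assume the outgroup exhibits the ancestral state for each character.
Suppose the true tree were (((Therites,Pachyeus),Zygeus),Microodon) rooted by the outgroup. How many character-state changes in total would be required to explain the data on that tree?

Map each character onto (((Therites,Pachyeus),Zygeus),Microodon) (rooted by Glyptilis) and count the minimum state changes it requires (Fitch parsimony):
I: 2; II: 2; III: 2.
Total tree length = 6.

6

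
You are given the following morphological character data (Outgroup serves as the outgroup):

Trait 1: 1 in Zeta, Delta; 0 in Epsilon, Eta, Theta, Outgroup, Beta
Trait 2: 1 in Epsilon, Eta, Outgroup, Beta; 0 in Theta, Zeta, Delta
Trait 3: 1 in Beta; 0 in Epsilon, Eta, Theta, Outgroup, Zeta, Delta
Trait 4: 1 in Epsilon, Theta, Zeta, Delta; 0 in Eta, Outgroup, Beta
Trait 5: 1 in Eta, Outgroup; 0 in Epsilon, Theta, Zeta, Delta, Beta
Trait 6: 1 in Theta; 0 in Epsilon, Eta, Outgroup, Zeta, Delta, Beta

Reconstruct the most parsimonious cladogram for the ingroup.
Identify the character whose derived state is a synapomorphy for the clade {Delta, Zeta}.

Character polarity is set by the outgroup: the derived state is whichever differs from the outgroup's state, so for Trait 2, Trait 5 the derived state is '0', and for the remaining characters it is '1'.
Only Delta and Zeta show the derived state '1' for Trait 1, supporting them as a clade.
Trait 2: derived state '0' in Delta, Theta, and Zeta only — synapomorphy for {Delta, Theta, Zeta}.
Trait 3: derived state '1' in Beta only — an autapomorphy, so it tells us nothing about relationships among taxa.
Trait 4 (derived state '1') is shared by Delta, Epsilon, Theta, and Zeta — a synapomorphy uniting that clade.
Trait 5 (derived state '0') is shared by Beta, Delta, Epsilon, Theta, and Zeta — a synapomorphy uniting that clade.
Trait 6 (derived state '1') is unique to Theta (autapomorphy; uninformative for grouping).
Most parsimonious ingroup topology: (((((Delta,Zeta),Theta),Epsilon),Beta),Eta).
The clade {Delta, Zeta} is supported by Trait 1: its derived state '1' occurs in exactly those taxa and in no other taxon (including the outgroup).

Trait 1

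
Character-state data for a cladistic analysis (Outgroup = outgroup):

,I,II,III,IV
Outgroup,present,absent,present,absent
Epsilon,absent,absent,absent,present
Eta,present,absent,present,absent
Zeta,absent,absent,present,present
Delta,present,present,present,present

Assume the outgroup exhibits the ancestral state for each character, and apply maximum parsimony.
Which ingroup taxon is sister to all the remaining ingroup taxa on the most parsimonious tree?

Eta

Character polarity is set by the outgroup: the derived state is whichever differs from the outgroup's state, so for I, III the derived state is 'absent', and for the remaining characters it is 'present'.
I (derived state 'absent') is shared by Epsilon and Zeta — a synapomorphy uniting that clade.
II: derived state 'present' in Delta only — an autapomorphy, so it tells us nothing about relationships among taxa.
III (derived state 'absent') is unique to Epsilon (autapomorphy; uninformative for grouping).
IV: derived state 'present' in Delta, Epsilon, and Zeta only — synapomorphy for {Delta, Epsilon, Zeta}.
Most parsimonious ingroup topology: (((Epsilon,Zeta),Delta),Eta).
Eta is sister to the clade containing all other ingroup taxa, so it is the earliest-diverging (most basal) ingroup lineage.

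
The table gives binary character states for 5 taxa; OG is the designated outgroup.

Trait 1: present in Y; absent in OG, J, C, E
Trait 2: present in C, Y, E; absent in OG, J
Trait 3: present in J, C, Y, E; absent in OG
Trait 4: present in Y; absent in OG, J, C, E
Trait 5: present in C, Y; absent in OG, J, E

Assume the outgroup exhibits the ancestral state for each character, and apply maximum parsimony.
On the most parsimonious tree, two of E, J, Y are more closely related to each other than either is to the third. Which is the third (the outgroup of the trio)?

The outgroup has state 'absent' for every character, so 'present' is the derived state throughout.
Trait 1 (derived state 'present') is unique to Y (autapomorphy; uninformative for grouping).
Trait 2: derived state 'present' in C, E, and Y only — synapomorphy for {C, E, Y}.
Trait 3 (derived state 'present') is shared by all ingroup taxa — unites the whole ingroup.
Trait 4: derived state 'present' in Y only — an autapomorphy, so it tells us nothing about relationships among taxa.
Only C and Y show the derived state 'present' for Trait 5, supporting them as a clade.
Most parsimonious ingroup topology: (J,((C,Y),E)).
E and Y share a more recent common ancestor with each other than either does with J, so J is the least closely related of the three.

J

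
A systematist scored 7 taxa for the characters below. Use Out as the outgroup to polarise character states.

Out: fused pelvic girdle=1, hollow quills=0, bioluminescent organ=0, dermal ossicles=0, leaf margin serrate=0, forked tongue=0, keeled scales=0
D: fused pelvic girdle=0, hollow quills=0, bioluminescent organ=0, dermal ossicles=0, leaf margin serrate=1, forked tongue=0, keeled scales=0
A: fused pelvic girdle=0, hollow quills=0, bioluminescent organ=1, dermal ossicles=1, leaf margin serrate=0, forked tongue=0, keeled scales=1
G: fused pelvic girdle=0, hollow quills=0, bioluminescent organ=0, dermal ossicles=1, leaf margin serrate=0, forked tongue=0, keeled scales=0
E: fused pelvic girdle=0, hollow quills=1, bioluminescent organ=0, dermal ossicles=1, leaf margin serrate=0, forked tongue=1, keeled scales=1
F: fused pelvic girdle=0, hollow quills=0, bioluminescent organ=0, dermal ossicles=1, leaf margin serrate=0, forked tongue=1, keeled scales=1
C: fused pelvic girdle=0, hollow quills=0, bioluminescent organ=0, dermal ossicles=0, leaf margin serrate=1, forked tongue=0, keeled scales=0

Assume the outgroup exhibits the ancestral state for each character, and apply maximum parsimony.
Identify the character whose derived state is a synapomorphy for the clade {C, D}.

Character polarity is set by the outgroup: the derived state is whichever differs from the outgroup's state, so for fused pelvic girdle the derived state is '0', and for the remaining characters it is '1'.
fused pelvic girdle (derived state '0') is shared by all ingroup taxa — unites the whole ingroup.
hollow quills (derived state '1') is unique to E (autapomorphy; uninformative for grouping).
bioluminescent organ (derived state '1') is unique to A (autapomorphy; uninformative for grouping).
dermal ossicles: derived state '1' in A, E, F, and G only — synapomorphy for {A, E, F, G}.
Only C and D show the derived state '1' for leaf margin serrate, supporting them as a clade.
forked tongue (derived state '1') is shared by E and F — a synapomorphy uniting that clade.
keeled scales: derived state '1' in A, E, and F only — synapomorphy for {A, E, F}.
Most parsimonious ingroup topology: ((D,C),((A,(E,F)),G)).
The clade {C, D} is supported by leaf margin serrate: its derived state '1' occurs in exactly those taxa and in no other taxon (including the outgroup).

leaf margin serrate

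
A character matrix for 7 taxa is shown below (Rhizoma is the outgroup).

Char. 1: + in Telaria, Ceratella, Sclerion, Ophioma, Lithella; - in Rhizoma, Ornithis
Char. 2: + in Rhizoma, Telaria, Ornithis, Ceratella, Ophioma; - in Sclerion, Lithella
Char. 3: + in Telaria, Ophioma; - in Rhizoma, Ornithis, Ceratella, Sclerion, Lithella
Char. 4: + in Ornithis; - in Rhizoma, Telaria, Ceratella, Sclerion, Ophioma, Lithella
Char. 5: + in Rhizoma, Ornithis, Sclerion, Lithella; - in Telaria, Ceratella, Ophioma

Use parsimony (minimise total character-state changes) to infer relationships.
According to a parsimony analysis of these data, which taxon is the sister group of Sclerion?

Lithella

Character polarity is set by the outgroup: the derived state is whichever differs from the outgroup's state, so for Char. 2, Char. 5 the derived state is '-', and for the remaining characters it is '+'.
Char. 1 (derived state '+') is shared by Ceratella, Lithella, Ophioma, Sclerion, and Telaria — a synapomorphy uniting that clade.
Char. 2 (derived state '-') is shared by Lithella and Sclerion — a synapomorphy uniting that clade.
Only Ophioma and Telaria show the derived state '+' for Char. 3, supporting them as a clade.
Char. 4: derived state '+' in Ornithis only — an autapomorphy, so it tells us nothing about relationships among taxa.
Char. 5: derived state '-' in Ceratella, Ophioma, and Telaria only — synapomorphy for {Ceratella, Ophioma, Telaria}.
Most parsimonious ingroup topology: ((((Telaria,Ophioma),Ceratella),(Sclerion,Lithella)),Ornithis).
Sclerion and Lithella form a cherry on this tree, so they are sister taxa.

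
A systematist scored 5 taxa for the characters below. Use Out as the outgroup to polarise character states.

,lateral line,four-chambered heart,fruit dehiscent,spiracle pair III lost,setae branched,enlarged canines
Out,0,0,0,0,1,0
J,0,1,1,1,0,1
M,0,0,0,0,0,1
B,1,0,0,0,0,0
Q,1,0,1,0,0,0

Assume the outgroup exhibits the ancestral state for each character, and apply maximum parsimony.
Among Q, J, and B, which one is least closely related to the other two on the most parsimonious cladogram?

Character polarity is set by the outgroup: the derived state is whichever differs from the outgroup's state, so for setae branched the derived state is '0', and for the remaining characters it is '1'.
lateral line: derived state '1' in B and Q only — synapomorphy for {B, Q}.
four-chambered heart: derived state '1' in J only — an autapomorphy, so it tells us nothing about relationships among taxa.
fruit dehiscent (state '1') occurs in J and Q but conflicts with the nesting implied by the other characters — most parsimoniously interpreted as homoplasy.
spiracle pair III lost: derived state '1' in J only — an autapomorphy, so it tells us nothing about relationships among taxa.
setae branched (derived state '0') is shared by all ingroup taxa — unites the whole ingroup.
enlarged canines (derived state '1') is shared by J and M — a synapomorphy uniting that clade.
Most parsimonious ingroup topology: ((J,M),(B,Q)).
Q and B share a more recent common ancestor with each other than either does with J, so J is the least closely related of the three.

J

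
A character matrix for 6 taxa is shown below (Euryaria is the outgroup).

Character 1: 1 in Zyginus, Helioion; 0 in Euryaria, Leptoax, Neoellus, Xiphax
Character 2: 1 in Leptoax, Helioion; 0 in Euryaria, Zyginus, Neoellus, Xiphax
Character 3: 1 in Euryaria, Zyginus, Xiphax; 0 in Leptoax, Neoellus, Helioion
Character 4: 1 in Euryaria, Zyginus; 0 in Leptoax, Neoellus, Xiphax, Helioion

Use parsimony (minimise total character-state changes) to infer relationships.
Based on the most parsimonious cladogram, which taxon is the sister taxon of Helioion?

Leptoax

Character polarity is set by the outgroup: the derived state is whichever differs from the outgroup's state, so for Character 3, Character 4 the derived state is '0', and for the remaining characters it is '1'.
Character 1 groups Helioion and Zyginus, which is incompatible with the clades supported by the remaining characters; treating it as convergent (homoplasy) costs fewer steps than any alternative tree.
Character 2 (derived state '1') is shared by Helioion and Leptoax — a synapomorphy uniting that clade.
Only Helioion, Leptoax, and Neoellus show the derived state '0' for Character 3, supporting them as a clade.
Character 4: derived state '0' in Helioion, Leptoax, Neoellus, and Xiphax only — synapomorphy for {Helioion, Leptoax, Neoellus, Xiphax}.
Most parsimonious ingroup topology: (Zyginus,(((Leptoax,Helioion),Neoellus),Xiphax)).
Helioion and Leptoax form a cherry on this tree, so they are sister taxa.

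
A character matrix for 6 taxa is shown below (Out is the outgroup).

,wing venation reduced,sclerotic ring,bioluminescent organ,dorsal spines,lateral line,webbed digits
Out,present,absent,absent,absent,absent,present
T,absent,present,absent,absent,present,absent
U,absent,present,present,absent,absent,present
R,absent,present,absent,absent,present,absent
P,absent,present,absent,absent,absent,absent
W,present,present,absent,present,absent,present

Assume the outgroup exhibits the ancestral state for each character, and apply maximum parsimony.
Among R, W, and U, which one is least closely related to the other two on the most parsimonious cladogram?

W

Character polarity is set by the outgroup: the derived state is whichever differs from the outgroup's state, so for wing venation reduced, webbed digits the derived state is 'absent', and for the remaining characters it is 'present'.
wing venation reduced (derived state 'absent') is shared by P, R, T, and U — a synapomorphy uniting that clade.
sclerotic ring (derived state 'present') is shared by all ingroup taxa — unites the whole ingroup.
bioluminescent organ (derived state 'present') is unique to U (autapomorphy; uninformative for grouping).
dorsal spines (derived state 'present') is unique to W (autapomorphy; uninformative for grouping).
lateral line (derived state 'present') is shared by R and T — a synapomorphy uniting that clade.
webbed digits (derived state 'absent') is shared by P, R, and T — a synapomorphy uniting that clade.
Most parsimonious ingroup topology: ((((T,R),P),U),W).
R and U share a more recent common ancestor with each other than either does with W, so W is the least closely related of the three.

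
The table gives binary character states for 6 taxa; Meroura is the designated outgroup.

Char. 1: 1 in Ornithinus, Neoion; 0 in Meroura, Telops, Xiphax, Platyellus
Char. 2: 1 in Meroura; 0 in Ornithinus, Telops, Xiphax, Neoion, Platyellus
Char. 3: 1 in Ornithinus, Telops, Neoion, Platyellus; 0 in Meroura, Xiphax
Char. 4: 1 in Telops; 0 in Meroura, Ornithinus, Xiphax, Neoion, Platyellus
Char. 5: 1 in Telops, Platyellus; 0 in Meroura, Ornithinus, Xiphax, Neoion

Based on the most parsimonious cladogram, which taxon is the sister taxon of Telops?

Platyellus

Character polarity is set by the outgroup: the derived state is whichever differs from the outgroup's state, so for Char. 2 the derived state is '0', and for the remaining characters it is '1'.
Char. 1 (derived state '1') is shared by Neoion and Ornithinus — a synapomorphy uniting that clade.
Char. 2 (derived state '0') is shared by all ingroup taxa — unites the whole ingroup.
Char. 3 (derived state '1') is shared by Neoion, Ornithinus, Platyellus, and Telops — a synapomorphy uniting that clade.
Char. 4: derived state '1' in Telops only — an autapomorphy, so it tells us nothing about relationships among taxa.
Only Platyellus and Telops show the derived state '1' for Char. 5, supporting them as a clade.
Most parsimonious ingroup topology: (((Ornithinus,Neoion),(Telops,Platyellus)),Xiphax).
Telops and Platyellus form a cherry on this tree, so they are sister taxa.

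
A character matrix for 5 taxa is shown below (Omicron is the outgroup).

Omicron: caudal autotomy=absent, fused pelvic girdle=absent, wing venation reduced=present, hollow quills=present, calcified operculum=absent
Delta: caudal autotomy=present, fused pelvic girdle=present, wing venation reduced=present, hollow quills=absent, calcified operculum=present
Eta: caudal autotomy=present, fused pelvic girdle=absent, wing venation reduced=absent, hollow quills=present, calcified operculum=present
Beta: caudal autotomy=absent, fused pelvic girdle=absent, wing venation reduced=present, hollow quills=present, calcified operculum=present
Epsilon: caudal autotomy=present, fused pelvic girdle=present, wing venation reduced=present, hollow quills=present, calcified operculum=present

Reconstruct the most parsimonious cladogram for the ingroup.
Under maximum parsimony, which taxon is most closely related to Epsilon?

Character polarity is set by the outgroup: the derived state is whichever differs from the outgroup's state, so for wing venation reduced, hollow quills the derived state is 'absent', and for the remaining characters it is 'present'.
Only Delta, Epsilon, and Eta show the derived state 'present' for caudal autotomy, supporting them as a clade.
fused pelvic girdle: derived state 'present' in Delta and Epsilon only — synapomorphy for {Delta, Epsilon}.
wing venation reduced: derived state 'absent' in Eta only — an autapomorphy, so it tells us nothing about relationships among taxa.
hollow quills: derived state 'absent' in Delta only — an autapomorphy, so it tells us nothing about relationships among taxa.
All ingroup taxa share the derived state 'present' for calcified operculum; it defines the ingroup but does not resolve relationships within it.
Most parsimonious ingroup topology: (((Delta,Epsilon),Eta),Beta).
Epsilon and Delta form a cherry on this tree, so they are sister taxa.

Delta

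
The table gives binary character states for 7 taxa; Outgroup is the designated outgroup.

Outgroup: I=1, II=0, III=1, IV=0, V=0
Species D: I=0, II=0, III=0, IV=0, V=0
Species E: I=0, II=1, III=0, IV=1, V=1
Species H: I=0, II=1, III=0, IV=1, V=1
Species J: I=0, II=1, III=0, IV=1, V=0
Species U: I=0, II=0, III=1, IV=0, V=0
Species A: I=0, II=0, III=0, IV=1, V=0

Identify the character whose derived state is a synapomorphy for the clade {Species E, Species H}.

V

Character polarity is set by the outgroup: the derived state is whichever differs from the outgroup's state, so for I, III the derived state is '0', and for the remaining characters it is '1'.
All ingroup taxa share the derived state '0' for I; it defines the ingroup but does not resolve relationships within it.
Only Species E, Species H, and Species J show the derived state '1' for II, supporting them as a clade.
Only Species A, Species D, Species E, Species H, and Species J show the derived state '0' for III, supporting them as a clade.
IV (derived state '1') is shared by Species A, Species E, Species H, and Species J — a synapomorphy uniting that clade.
V (derived state '1') is shared by Species E and Species H — a synapomorphy uniting that clade.
Most parsimonious ingroup topology: ((Species D,(((Species E,Species H),Species J),Species A)),Species U).
The clade {Species E, Species H} is supported by V: its derived state '1' occurs in exactly those taxa and in no other taxon (including the outgroup).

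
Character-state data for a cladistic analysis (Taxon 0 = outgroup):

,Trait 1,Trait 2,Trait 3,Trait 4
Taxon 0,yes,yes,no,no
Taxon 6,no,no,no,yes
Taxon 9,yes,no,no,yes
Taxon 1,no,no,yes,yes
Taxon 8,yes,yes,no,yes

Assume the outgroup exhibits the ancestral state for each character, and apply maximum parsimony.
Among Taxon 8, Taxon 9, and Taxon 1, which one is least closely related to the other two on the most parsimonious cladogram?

Character polarity is set by the outgroup: the derived state is whichever differs from the outgroup's state, so for Trait 1, Trait 2 the derived state is 'no', and for the remaining characters it is 'yes'.
Trait 1: derived state 'no' in Taxon 1 and Taxon 6 only — synapomorphy for {Taxon 1, Taxon 6}.
Trait 2 (derived state 'no') is shared by Taxon 1, Taxon 6, and Taxon 9 — a synapomorphy uniting that clade.
Trait 3 (derived state 'yes') is unique to Taxon 1 (autapomorphy; uninformative for grouping).
Trait 4 (derived state 'yes') is shared by all ingroup taxa — unites the whole ingroup.
Most parsimonious ingroup topology: (((Taxon 6,Taxon 1),Taxon 9),Taxon 8).
Taxon 1 and Taxon 9 share a more recent common ancestor with each other than either does with Taxon 8, so Taxon 8 is the least closely related of the three.

Taxon 8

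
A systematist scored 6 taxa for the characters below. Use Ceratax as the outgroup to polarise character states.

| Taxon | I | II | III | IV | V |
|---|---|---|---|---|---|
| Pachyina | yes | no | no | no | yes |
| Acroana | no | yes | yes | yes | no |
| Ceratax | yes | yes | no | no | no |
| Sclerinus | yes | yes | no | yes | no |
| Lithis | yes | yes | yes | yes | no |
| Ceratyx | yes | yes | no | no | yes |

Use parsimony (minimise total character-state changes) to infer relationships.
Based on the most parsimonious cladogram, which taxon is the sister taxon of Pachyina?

Character polarity is set by the outgroup: the derived state is whichever differs from the outgroup's state, so for I, II the derived state is 'no', and for the remaining characters it is 'yes'.
I: derived state 'no' in Acroana only — an autapomorphy, so it tells us nothing about relationships among taxa.
II: derived state 'no' in Pachyina only — an autapomorphy, so it tells us nothing about relationships among taxa.
Only Acroana and Lithis show the derived state 'yes' for III, supporting them as a clade.
IV: derived state 'yes' in Acroana, Lithis, and Sclerinus only — synapomorphy for {Acroana, Lithis, Sclerinus}.
V (derived state 'yes') is shared by Ceratyx and Pachyina — a synapomorphy uniting that clade.
Most parsimonious ingroup topology: (((Lithis,Acroana),Sclerinus),(Ceratyx,Pachyina)).
Pachyina and Ceratyx form a cherry on this tree, so they are sister taxa.

Ceratyx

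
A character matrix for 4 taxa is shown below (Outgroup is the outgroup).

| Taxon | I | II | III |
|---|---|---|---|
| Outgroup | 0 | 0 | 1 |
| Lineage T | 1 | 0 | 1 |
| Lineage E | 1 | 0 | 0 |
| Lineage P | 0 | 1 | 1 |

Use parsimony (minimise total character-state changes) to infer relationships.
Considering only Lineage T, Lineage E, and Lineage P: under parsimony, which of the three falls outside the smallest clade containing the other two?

Character polarity is set by the outgroup: the derived state is whichever differs from the outgroup's state, so for III the derived state is '0', and for the remaining characters it is '1'.
I (derived state '1') is shared by Lineage E and Lineage T — a synapomorphy uniting that clade.
II: derived state '1' in Lineage P only — an autapomorphy, so it tells us nothing about relationships among taxa.
III (derived state '0') is unique to Lineage E (autapomorphy; uninformative for grouping).
Most parsimonious ingroup topology: ((Lineage T,Lineage E),Lineage P).
Lineage E and Lineage T share a more recent common ancestor with each other than either does with Lineage P, so Lineage P is the least closely related of the three.

Lineage P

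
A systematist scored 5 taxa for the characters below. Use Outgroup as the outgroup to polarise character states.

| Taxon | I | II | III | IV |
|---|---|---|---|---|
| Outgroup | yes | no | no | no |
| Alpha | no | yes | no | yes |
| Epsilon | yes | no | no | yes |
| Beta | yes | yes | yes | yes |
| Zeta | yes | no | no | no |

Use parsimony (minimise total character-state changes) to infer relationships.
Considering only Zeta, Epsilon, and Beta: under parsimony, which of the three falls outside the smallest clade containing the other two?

Character polarity is set by the outgroup: the derived state is whichever differs from the outgroup's state, so for I the derived state is 'no', and for the remaining characters it is 'yes'.
I: derived state 'no' in Alpha only — an autapomorphy, so it tells us nothing about relationships among taxa.
II (derived state 'yes') is shared by Alpha and Beta — a synapomorphy uniting that clade.
III (derived state 'yes') is unique to Beta (autapomorphy; uninformative for grouping).
IV: derived state 'yes' in Alpha, Beta, and Epsilon only — synapomorphy for {Alpha, Beta, Epsilon}.
Most parsimonious ingroup topology: (((Alpha,Beta),Epsilon),Zeta).
Beta and Epsilon share a more recent common ancestor with each other than either does with Zeta, so Zeta is the least closely related of the three.

Zeta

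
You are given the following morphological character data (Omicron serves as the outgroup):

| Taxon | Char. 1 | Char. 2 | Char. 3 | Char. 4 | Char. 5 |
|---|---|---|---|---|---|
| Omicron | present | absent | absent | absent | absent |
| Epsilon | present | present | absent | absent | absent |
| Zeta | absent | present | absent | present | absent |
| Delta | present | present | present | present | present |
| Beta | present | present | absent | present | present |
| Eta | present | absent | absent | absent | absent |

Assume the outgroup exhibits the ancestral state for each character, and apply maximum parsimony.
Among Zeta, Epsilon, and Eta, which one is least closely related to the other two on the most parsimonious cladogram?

Eta

Character polarity is set by the outgroup: the derived state is whichever differs from the outgroup's state, so for Char. 1 the derived state is 'absent', and for the remaining characters it is 'present'.
Char. 1 (derived state 'absent') is unique to Zeta (autapomorphy; uninformative for grouping).
Char. 2 (derived state 'present') is shared by Beta, Delta, Epsilon, and Zeta — a synapomorphy uniting that clade.
Char. 3 (derived state 'present') is unique to Delta (autapomorphy; uninformative for grouping).
Char. 4 (derived state 'present') is shared by Beta, Delta, and Zeta — a synapomorphy uniting that clade.
Only Beta and Delta show the derived state 'present' for Char. 5, supporting them as a clade.
Most parsimonious ingroup topology: ((Epsilon,(Zeta,(Delta,Beta))),Eta).
Epsilon and Zeta share a more recent common ancestor with each other than either does with Eta, so Eta is the least closely related of the three.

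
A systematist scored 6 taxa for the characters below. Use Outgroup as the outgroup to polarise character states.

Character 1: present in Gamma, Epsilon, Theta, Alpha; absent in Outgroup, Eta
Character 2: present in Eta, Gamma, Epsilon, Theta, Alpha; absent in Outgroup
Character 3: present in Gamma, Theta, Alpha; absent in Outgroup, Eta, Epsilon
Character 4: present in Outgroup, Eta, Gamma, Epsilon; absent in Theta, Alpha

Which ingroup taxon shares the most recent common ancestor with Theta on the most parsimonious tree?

Character polarity is set by the outgroup: the derived state is whichever differs from the outgroup's state, so for Character 4 the derived state is 'absent', and for the remaining characters it is 'present'.
Character 1: derived state 'present' in Alpha, Epsilon, Gamma, and Theta only — synapomorphy for {Alpha, Epsilon, Gamma, Theta}.
Character 2 (derived state 'present') is shared by all ingroup taxa — unites the whole ingroup.
Character 3 (derived state 'present') is shared by Alpha, Gamma, and Theta — a synapomorphy uniting that clade.
Character 4 (derived state 'absent') is shared by Alpha and Theta — a synapomorphy uniting that clade.
Most parsimonious ingroup topology: (Eta,((Gamma,(Theta,Alpha)),Epsilon)).
Theta and Alpha form a cherry on this tree, so they are sister taxa.

Alpha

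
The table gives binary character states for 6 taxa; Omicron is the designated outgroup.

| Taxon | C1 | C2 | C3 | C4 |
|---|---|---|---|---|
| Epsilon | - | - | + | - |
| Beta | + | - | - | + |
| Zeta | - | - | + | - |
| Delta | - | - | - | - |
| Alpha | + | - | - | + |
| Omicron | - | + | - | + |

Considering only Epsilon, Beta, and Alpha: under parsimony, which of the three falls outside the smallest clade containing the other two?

Character polarity is set by the outgroup: the derived state is whichever differs from the outgroup's state, so for C2, C4 the derived state is '-', and for the remaining characters it is '+'.
C1: derived state '+' in Alpha and Beta only — synapomorphy for {Alpha, Beta}.
All ingroup taxa share the derived state '-' for C2; it defines the ingroup but does not resolve relationships within it.
Only Epsilon and Zeta show the derived state '+' for C3, supporting them as a clade.
C4 (derived state '-') is shared by Delta, Epsilon, and Zeta — a synapomorphy uniting that clade.
Most parsimonious ingroup topology: ((Delta,(Zeta,Epsilon)),(Alpha,Beta)).
Alpha and Beta share a more recent common ancestor with each other than either does with Epsilon, so Epsilon is the least closely related of the three.

Epsilon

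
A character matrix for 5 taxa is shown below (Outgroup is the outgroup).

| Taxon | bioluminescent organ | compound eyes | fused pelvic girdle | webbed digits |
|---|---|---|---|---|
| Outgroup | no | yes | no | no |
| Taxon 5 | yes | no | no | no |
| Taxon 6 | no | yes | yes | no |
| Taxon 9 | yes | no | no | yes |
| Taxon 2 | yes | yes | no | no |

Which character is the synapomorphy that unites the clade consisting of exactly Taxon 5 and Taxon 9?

compound eyes

Character polarity is set by the outgroup: the derived state is whichever differs from the outgroup's state, so for compound eyes the derived state is 'no', and for the remaining characters it is 'yes'.
Only Taxon 2, Taxon 5, and Taxon 9 show the derived state 'yes' for bioluminescent organ, supporting them as a clade.
compound eyes (derived state 'no') is shared by Taxon 5 and Taxon 9 — a synapomorphy uniting that clade.
fused pelvic girdle (derived state 'yes') is unique to Taxon 6 (autapomorphy; uninformative for grouping).
webbed digits (derived state 'yes') is unique to Taxon 9 (autapomorphy; uninformative for grouping).
Most parsimonious ingroup topology: (((Taxon 5,Taxon 9),Taxon 2),Taxon 6).
The clade {Taxon 5, Taxon 9} is supported by compound eyes: its derived state 'no' occurs in exactly those taxa and in no other taxon (including the outgroup).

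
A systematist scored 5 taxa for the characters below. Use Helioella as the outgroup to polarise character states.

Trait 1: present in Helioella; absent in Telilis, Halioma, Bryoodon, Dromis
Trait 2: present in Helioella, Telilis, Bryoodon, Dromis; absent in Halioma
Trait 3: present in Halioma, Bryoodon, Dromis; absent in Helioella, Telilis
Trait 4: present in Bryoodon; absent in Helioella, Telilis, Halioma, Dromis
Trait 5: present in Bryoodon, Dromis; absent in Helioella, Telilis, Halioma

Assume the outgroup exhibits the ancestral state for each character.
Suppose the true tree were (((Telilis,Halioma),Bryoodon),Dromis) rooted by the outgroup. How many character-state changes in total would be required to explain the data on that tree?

7

Map each character onto (((Telilis,Halioma),Bryoodon),Dromis) (rooted by Helioella) and count the minimum state changes it requires (Fitch parsimony):
Trait 1: 1; Trait 2: 1; Trait 3: 2; Trait 4: 1; Trait 5: 2.
Total tree length = 7.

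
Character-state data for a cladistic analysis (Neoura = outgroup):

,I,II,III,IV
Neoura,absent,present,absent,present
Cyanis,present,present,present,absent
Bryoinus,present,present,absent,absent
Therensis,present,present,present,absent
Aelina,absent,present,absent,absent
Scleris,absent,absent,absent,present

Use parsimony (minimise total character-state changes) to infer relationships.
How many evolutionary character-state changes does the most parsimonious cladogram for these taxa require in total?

Character polarity is set by the outgroup: the derived state is whichever differs from the outgroup's state, so for II, IV the derived state is 'absent', and for the remaining characters it is 'present'.
I (derived state 'present') is shared by Bryoinus, Cyanis, and Therensis — a synapomorphy uniting that clade.
II: derived state 'absent' in Scleris only — an autapomorphy, so it tells us nothing about relationships among taxa.
Only Cyanis and Therensis show the derived state 'present' for III, supporting them as a clade.
Only Aelina, Bryoinus, Cyanis, and Therensis show the derived state 'absent' for IV, supporting them as a clade.
Most parsimonious ingroup topology: ((((Cyanis,Therensis),Bryoinus),Aelina),Scleris).
Changes per character on this tree: I: 1; II: 1; III: 1; IV: 1.
Total = 4.

4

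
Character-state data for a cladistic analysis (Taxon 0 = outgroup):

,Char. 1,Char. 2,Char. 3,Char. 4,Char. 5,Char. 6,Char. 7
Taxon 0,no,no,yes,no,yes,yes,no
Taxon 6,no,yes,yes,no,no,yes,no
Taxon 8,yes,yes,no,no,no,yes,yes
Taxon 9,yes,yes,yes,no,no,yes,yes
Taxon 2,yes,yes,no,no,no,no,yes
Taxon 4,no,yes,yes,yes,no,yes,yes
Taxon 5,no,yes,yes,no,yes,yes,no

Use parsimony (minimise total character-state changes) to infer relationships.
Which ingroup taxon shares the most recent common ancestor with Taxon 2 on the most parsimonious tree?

Taxon 8

Character polarity is set by the outgroup: the derived state is whichever differs from the outgroup's state, so for Char. 3, Char. 5, Char. 6 the derived state is 'no', and for the remaining characters it is 'yes'.
Char. 1: derived state 'yes' in Taxon 2, Taxon 8, and Taxon 9 only — synapomorphy for {Taxon 2, Taxon 8, Taxon 9}.
All ingroup taxa share the derived state 'yes' for Char. 2; it defines the ingroup but does not resolve relationships within it.
Char. 3 (derived state 'no') is shared by Taxon 2 and Taxon 8 — a synapomorphy uniting that clade.
Char. 4 (derived state 'yes') is unique to Taxon 4 (autapomorphy; uninformative for grouping).
Only Taxon 2, Taxon 4, Taxon 6, Taxon 8, and Taxon 9 show the derived state 'no' for Char. 5, supporting them as a clade.
Char. 6 (derived state 'no') is unique to Taxon 2 (autapomorphy; uninformative for grouping).
Char. 7 (derived state 'yes') is shared by Taxon 2, Taxon 4, Taxon 8, and Taxon 9 — a synapomorphy uniting that clade.
Most parsimonious ingroup topology: ((Taxon 6,(((Taxon 8,Taxon 2),Taxon 9),Taxon 4)),Taxon 5).
Taxon 2 and Taxon 8 form a cherry on this tree, so they are sister taxa.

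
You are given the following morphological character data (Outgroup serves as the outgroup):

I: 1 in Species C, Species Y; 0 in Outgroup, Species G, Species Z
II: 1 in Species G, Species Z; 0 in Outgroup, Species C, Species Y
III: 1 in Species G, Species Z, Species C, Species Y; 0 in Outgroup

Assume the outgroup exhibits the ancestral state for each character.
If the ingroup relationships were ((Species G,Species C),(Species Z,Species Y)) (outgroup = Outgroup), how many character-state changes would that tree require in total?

5

Map each character onto ((Species G,Species C),(Species Z,Species Y)) (rooted by Outgroup) and count the minimum state changes it requires (Fitch parsimony):
I: 2; II: 2; III: 1.
Total tree length = 5.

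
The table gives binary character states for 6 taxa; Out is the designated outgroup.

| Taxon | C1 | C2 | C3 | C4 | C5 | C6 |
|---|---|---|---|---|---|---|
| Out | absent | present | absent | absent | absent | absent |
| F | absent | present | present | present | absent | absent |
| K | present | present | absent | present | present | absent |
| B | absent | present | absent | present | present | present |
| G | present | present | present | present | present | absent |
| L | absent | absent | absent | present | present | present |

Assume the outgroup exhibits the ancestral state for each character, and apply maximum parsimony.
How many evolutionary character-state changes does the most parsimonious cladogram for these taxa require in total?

7

Character polarity is set by the outgroup: the derived state is whichever differs from the outgroup's state, so for C2 the derived state is 'absent', and for the remaining characters it is 'present'.
C1 (derived state 'present') is shared by G and K — a synapomorphy uniting that clade.
C2: derived state 'absent' in L only — an autapomorphy, so it tells us nothing about relationships among taxa.
C3 (state 'present') occurs in F and G but conflicts with the nesting implied by the other characters — most parsimoniously interpreted as homoplasy.
All ingroup taxa share the derived state 'present' for C4; it defines the ingroup but does not resolve relationships within it.
C5 (derived state 'present') is shared by B, G, K, and L — a synapomorphy uniting that clade.
Only B and L show the derived state 'present' for C6, supporting them as a clade.
Most parsimonious ingroup topology: (F,((K,G),(B,L))).
Changes per character on this tree: C1: 1; C2: 1; C3: 2; C4: 1; C5: 1; C6: 1.
Total = 7.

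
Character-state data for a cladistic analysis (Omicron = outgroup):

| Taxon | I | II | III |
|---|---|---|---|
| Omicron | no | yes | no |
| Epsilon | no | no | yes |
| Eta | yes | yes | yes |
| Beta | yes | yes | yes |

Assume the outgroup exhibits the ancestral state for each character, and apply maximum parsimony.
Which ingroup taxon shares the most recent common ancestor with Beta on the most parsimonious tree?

Eta

Character polarity is set by the outgroup: the derived state is whichever differs from the outgroup's state, so for II the derived state is 'no', and for the remaining characters it is 'yes'.
I (derived state 'yes') is shared by Beta and Eta — a synapomorphy uniting that clade.
II (derived state 'no') is unique to Epsilon (autapomorphy; uninformative for grouping).
All ingroup taxa share the derived state 'yes' for III; it defines the ingroup but does not resolve relationships within it.
Most parsimonious ingroup topology: (Epsilon,(Eta,Beta)).
Beta and Eta form a cherry on this tree, so they are sister taxa.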